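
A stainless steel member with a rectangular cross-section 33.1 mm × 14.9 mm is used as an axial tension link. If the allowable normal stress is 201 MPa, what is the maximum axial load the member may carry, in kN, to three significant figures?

99.1 kN

A = 493.2 mm².
P_max = σ_allow · A = 201 · 493.2 = 99130 N = 99.13 kN.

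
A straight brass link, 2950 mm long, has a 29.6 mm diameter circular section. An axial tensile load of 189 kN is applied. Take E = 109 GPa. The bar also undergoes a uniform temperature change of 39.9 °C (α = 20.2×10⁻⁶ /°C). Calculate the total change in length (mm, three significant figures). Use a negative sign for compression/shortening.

9.81 mm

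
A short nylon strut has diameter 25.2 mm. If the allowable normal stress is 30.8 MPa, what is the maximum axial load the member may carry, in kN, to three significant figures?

A = 498.8 mm².
P_max = σ_allow · A = 30.8 · 498.8 = 15360 N = 15.36 kN.

15.4 kN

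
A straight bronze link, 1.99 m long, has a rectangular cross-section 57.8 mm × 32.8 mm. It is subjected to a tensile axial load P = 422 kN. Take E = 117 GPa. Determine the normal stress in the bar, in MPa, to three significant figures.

223 MPa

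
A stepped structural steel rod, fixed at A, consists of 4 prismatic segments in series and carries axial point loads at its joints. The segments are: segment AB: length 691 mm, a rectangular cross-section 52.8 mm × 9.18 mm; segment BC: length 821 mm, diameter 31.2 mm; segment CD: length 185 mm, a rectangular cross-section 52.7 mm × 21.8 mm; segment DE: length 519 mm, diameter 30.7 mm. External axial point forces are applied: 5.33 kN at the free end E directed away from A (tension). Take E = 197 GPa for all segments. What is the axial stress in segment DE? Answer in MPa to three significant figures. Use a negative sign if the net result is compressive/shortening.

7.20 MPa

Internal axial forces (sectioning from the free end, tension +): N_DE = 5.33 kN, N_CD = 5.33 kN, N_BC = 5.33 kN, N_AB = 5.33 kN.
A_DE = 740.2 mm².
σ_DE = N_DE/A_DE = 5330/740.2 = 7.2 MPa.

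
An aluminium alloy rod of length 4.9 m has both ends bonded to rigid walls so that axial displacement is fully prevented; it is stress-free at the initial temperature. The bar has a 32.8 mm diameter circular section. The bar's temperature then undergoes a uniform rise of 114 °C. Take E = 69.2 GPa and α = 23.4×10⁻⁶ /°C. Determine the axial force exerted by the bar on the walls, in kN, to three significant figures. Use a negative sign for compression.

Free thermal expansion αLΔT = 23.4e-6 · 4900 · 114 = 13.07 mm.
The walls impose strain ε = −(13.07)/4900 = -2.6676e-03; σ = Eε = 69200 · -2.6676e-03 = -184.6 MPa.
Wall reaction R = σ·A = -184.6·845 = -156000 N = -156 kN.

-156 kN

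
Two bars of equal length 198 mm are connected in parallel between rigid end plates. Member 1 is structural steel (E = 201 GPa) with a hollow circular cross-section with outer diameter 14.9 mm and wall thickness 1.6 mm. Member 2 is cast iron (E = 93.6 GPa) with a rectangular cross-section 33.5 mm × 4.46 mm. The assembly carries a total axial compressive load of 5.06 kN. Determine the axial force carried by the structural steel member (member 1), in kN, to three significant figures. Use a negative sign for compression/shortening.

-2.48 kN

A_1 = 66.85 mm².
A_2 = 149.4 mm².
Equal strain + equilibrium ⇒ each member carries load in proportion to AE: A₁E₁ = 13440000 N, A₂E₂ = 13980000 N, ΣAE = 27420000 N.
F₁ = P·A₁E₁/ΣAE = -5060·13440000/27420000 = -2480 N.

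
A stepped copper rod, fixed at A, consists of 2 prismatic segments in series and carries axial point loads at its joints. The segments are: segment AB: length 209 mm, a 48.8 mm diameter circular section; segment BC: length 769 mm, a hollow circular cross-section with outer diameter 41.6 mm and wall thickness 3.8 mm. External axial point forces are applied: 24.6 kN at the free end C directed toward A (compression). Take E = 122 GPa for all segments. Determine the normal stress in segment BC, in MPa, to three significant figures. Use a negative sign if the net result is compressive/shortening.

-54.5 MPa

Internal axial forces (sectioning from the free end, tension +): N_BC = -24.6 kN, N_AB = -24.6 kN.
A_BC = 451.3 mm².
σ_BC = N_BC/A_BC = -24600/451.3 = -54.51 MPa.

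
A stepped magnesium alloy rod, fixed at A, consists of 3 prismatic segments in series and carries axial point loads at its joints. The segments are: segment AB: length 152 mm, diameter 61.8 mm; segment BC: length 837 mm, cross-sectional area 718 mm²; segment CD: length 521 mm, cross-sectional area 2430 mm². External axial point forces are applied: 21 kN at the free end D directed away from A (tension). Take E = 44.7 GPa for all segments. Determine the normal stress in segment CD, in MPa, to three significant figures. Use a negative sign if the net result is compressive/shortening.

Internal axial forces (sectioning from the free end, tension +): N_CD = 21 kN, N_BC = 21 kN, N_AB = 21 kN.
σ_CD = N_CD/A_CD = 21000/2430 = 8.642 MPa.

8.64 MPa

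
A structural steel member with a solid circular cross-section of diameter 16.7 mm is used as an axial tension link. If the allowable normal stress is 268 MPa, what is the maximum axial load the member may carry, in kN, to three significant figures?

A = 219 mm².
P_max = σ_allow · A = 268 · 219 = 58700 N = 58.7 kN.

58.7 kN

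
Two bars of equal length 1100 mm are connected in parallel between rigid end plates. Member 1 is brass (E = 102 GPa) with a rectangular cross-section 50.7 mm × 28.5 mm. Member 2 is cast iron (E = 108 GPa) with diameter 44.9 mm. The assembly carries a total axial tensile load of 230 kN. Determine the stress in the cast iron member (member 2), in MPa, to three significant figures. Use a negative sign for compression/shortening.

A_1 = 1445 mm².
A_2 = 1583 mm².
Equal strain + equilibrium ⇒ each member carries load in proportion to AE: A₁E₁ = 147400000 N, A₂E₂ = 171000000 N, ΣAE = 318400000 N.
σ₂ = P·E₂/ΣAE = 230000·108000/318400000 = 78.02 MPa.

78.0 MPa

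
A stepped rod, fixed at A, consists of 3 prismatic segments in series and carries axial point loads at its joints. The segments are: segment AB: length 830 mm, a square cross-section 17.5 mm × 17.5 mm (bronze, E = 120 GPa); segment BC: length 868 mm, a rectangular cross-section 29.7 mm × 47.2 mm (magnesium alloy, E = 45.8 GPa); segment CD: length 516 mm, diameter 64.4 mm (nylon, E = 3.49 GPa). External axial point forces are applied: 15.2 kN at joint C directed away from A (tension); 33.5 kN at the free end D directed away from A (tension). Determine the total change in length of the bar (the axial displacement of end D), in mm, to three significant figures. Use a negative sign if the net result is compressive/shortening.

Internal axial forces (sectioning from the free end, tension +): N_CD = 33.5 kN, N_BC = 48.7 kN, N_AB = 48.7 kN.
A_AB = 306.2 mm².
A_BC = 1402 mm².
A_CD = 3257 mm².
δ_AB = 48700·830/(306.2·120000) = 1.1 mm
δ_BC = 48700·868/(1402·45800) = 0.6584 mm
δ_CD = 33500·516/(3257·3490) = 1.521 mm
δ = Σδ_i = 3.279 mm.

3.28 mm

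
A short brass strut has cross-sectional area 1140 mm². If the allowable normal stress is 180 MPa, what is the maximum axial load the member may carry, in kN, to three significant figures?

P_max = σ_allow · A = 180 · 1140 = 205200 N = 205.2 kN.

205 kN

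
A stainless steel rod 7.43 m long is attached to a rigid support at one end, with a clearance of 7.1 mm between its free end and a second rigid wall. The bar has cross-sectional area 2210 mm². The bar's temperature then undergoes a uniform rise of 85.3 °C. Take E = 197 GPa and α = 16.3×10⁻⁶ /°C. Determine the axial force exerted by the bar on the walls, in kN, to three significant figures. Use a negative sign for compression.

-189 kN

Free thermal expansion αLΔT = 16.3e-6 · 7430 · 85.3 = 10.33 mm.
The walls engage after the gap closes; constrained expansion = 10.33 − 7.1 = 3.231 mm.
The walls impose strain ε = −(3.231)/7430 = -4.3480e-04; σ = Eε = 197000 · -4.3480e-04 = -85.66 MPa.
Wall reaction R = σ·A = -85.66·2210 = -189300 N = -189.3 kN.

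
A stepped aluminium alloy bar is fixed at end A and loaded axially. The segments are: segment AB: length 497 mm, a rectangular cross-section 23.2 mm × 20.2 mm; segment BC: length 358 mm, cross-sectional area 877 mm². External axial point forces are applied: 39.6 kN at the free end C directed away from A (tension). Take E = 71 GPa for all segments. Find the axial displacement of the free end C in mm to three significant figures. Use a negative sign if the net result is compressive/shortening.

Internal axial forces (sectioning from the free end, tension +): N_BC = 39.6 kN, N_AB = 39.6 kN.
A_AB = 468.6 mm².
δ_AB = 39600·497/(468.6·71000) = 0.5915 mm
δ_BC = 39600·358/(877·71000) = 0.2277 mm
δ = Σδ_i = 0.8192 mm.

0.819 mm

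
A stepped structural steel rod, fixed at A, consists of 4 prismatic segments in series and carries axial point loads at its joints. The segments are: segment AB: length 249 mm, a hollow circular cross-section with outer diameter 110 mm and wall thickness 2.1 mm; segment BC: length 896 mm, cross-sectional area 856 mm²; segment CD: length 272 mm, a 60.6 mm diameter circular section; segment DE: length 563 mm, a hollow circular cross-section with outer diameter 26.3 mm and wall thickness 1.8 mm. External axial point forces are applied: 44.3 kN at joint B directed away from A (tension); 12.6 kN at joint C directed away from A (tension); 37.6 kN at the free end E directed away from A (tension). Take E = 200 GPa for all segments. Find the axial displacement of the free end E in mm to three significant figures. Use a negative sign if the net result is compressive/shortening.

Internal axial forces (sectioning from the free end, tension +): N_DE = 37.6 kN, N_CD = 37.6 kN, N_BC = 50.2 kN, N_AB = 94.5 kN.
A_AB = 711.9 mm².
A_CD = 2884 mm².
A_DE = 138.5 mm².
δ_AB = 94500·249/(711.9·200000) = 0.1653 mm
δ_BC = 50200·896/(856·200000) = 0.2627 mm
δ_CD = 37600·272/(2884·200000) = 0.01773 mm
δ_DE = 37600·563/(138.5·200000) = 0.764 mm
δ = Σδ_i = 1.21 mm.

1.21 mm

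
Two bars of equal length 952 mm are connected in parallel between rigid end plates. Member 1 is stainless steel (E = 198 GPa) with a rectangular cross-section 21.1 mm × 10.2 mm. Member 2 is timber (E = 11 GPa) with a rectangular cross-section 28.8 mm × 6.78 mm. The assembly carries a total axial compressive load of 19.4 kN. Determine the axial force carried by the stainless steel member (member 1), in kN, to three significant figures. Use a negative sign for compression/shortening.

-18.5 kN

A_1 = 215.2 mm².
A_2 = 195.3 mm².
Equal strain + equilibrium ⇒ each member carries load in proportion to AE: A₁E₁ = 42610000 N, A₂E₂ = 2148000 N, ΣAE = 44760000 N.
F₁ = P·A₁E₁/ΣAE = -19400·42610000/44760000 = -18470 N.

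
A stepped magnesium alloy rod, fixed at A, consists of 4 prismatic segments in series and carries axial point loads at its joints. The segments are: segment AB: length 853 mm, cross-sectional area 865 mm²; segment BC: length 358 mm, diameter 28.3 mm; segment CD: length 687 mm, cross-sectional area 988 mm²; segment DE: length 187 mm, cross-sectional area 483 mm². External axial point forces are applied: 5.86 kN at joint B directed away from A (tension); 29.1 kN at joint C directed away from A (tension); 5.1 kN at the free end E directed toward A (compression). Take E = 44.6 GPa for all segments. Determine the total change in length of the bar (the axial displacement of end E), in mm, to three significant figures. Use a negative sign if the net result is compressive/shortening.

0.843 mm

Internal axial forces (sectioning from the free end, tension +): N_DE = -5.1 kN, N_CD = -5.1 kN, N_BC = 24 kN, N_AB = 29.86 kN.
A_BC = 629 mm².
δ_AB = 29860·853/(865·44600) = 0.6602 mm
δ_BC = 24000·358/(629·44600) = 0.3063 mm
δ_CD = -5100·687/(988·44600) = -0.07951 mm
δ_DE = -5100·187/(483·44600) = -0.04427 mm
δ = Σδ_i = 0.8427 mm.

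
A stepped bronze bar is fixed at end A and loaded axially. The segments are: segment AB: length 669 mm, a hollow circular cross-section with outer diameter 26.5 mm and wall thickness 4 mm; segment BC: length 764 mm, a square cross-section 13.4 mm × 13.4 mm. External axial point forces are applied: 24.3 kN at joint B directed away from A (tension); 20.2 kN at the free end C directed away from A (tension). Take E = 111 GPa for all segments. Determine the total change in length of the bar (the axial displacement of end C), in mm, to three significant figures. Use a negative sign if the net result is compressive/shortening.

1.72 mm

Internal axial forces (sectioning from the free end, tension +): N_BC = 20.2 kN, N_AB = 44.5 kN.
A_AB = 282.7 mm².
A_BC = 179.6 mm².
δ_AB = 44500·669/(282.7·111000) = 0.9486 mm
δ_BC = 20200·764/(179.6·111000) = 0.7743 mm
δ = Σδ_i = 1.723 mm.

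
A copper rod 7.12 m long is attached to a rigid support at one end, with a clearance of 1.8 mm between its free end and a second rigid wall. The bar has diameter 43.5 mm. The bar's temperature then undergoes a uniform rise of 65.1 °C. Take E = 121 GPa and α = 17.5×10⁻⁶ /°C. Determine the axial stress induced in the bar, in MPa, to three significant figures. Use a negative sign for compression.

Free thermal expansion αLΔT = 17.5e-6 · 7120 · 65.1 = 8.111 mm.
The walls engage after the gap closes; constrained expansion = 8.111 − 1.8 = 6.311 mm.
The walls impose strain ε = −(6.311)/7120 = -8.8644e-04; σ = Eε = 121000 · -8.8644e-04 = -107.3 MPa.

-107 MPa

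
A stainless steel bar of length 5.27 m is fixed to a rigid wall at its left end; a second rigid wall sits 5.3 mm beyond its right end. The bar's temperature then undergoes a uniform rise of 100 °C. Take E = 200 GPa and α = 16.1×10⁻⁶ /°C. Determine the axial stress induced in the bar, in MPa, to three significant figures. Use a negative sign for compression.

-121 MPa

Free thermal expansion αLΔT = 16.1e-6 · 5270 · 100 = 8.485 mm.
The walls engage after the gap closes; constrained expansion = 8.485 − 5.3 = 3.185 mm.
The walls impose strain ε = −(3.185)/5270 = -6.0431e-04; σ = Eε = 200000 · -6.0431e-04 = -120.9 MPa.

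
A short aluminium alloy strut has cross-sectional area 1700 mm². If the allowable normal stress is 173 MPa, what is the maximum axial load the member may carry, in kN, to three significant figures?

P_max = σ_allow · A = 173 · 1700 = 294100 N = 294.1 kN.

294 kN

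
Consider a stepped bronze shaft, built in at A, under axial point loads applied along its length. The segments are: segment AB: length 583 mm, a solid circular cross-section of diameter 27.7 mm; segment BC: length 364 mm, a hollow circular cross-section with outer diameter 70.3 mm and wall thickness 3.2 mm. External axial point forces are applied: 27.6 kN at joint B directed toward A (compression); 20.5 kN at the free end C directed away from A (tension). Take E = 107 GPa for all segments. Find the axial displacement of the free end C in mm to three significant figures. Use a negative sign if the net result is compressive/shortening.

0.0392 mm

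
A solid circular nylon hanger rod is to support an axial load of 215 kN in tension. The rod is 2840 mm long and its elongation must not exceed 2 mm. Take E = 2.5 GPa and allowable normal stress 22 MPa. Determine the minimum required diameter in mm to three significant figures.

394 mm

Required area A ≥ P/σ_allow = 215000/22 = 9773 mm².
For a solid circular section, d ≥ √(4A/π) = 111.5 mm.
Elongation limit: A ≥ PL/(Eδ_allow) = 215000·2840/(2500·2) = 122100 mm² ⇒ d ≥ 394.3 mm.
The elongation limit governs.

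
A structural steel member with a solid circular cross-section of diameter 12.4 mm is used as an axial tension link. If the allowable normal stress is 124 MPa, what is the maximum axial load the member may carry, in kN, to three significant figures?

15.0 kN

A = 120.8 mm².
P_max = σ_allow · A = 124 · 120.8 = 14970 N = 14.97 kN.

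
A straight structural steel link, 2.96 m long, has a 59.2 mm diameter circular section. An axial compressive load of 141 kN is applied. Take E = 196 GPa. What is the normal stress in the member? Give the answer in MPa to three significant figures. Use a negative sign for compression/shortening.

-51.2 MPa

A = 2753 mm².
σ = N/A = -141000/2753 = -51.23 MPa.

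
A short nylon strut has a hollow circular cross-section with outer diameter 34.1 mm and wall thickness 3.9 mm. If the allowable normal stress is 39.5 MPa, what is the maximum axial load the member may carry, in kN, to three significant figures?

A = 370 mm².
P_max = σ_allow · A = 39.5 · 370 = 14620 N = 14.62 kN.

14.6 kN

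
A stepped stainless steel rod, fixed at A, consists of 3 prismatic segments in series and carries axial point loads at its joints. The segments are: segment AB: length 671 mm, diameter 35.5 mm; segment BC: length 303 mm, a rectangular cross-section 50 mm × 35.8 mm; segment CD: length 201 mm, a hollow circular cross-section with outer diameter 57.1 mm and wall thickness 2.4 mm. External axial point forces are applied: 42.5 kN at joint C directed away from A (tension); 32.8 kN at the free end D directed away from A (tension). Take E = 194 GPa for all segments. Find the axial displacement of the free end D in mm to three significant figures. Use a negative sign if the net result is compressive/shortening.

0.411 mm

Internal axial forces (sectioning from the free end, tension +): N_CD = 32.8 kN, N_BC = 75.3 kN, N_AB = 75.3 kN.
A_AB = 989.8 mm².
A_BC = 1790 mm².
A_CD = 412.4 mm².
δ_AB = 75300·671/(989.8·194000) = 0.2631 mm
δ_BC = 75300·303/(1790·194000) = 0.0657 mm
δ_CD = 32800·201/(412.4·194000) = 0.0824 mm
δ = Σδ_i = 0.4112 mm.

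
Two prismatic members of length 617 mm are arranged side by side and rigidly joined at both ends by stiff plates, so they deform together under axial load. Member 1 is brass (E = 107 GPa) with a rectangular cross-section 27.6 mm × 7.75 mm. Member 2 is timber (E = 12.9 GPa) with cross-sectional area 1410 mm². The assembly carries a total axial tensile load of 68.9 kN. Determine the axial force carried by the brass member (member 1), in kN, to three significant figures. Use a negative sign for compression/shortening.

38.4 kN

A_1 = 213.9 mm².
Equal strain + equilibrium ⇒ each member carries load in proportion to AE: A₁E₁ = 22890000 N, A₂E₂ = 18190000 N, ΣAE = 41080000 N.
F₁ = P·A₁E₁/ΣAE = 68900·22890000/41080000 = 38390 N.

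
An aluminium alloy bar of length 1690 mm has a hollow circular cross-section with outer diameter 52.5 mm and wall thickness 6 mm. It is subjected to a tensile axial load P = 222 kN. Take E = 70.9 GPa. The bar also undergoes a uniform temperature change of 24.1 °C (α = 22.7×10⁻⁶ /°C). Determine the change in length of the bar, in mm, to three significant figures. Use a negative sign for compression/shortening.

6.96 mm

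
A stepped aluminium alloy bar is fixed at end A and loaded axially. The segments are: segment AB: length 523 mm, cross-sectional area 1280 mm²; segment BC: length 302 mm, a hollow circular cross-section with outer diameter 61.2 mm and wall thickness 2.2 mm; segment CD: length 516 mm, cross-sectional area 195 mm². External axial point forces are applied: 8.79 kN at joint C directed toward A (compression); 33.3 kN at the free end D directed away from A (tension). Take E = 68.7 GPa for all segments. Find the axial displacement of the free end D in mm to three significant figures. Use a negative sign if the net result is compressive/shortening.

1.69 mm

Internal axial forces (sectioning from the free end, tension +): N_CD = 33.3 kN, N_BC = 24.51 kN, N_AB = 24.51 kN.
A_BC = 407.8 mm².
δ_AB = 24510·523/(1280·68700) = 0.1458 mm
δ_BC = 24510·302/(407.8·68700) = 0.2642 mm
δ_CD = 33300·516/(195·68700) = 1.283 mm
δ = Σδ_i = 1.693 mm.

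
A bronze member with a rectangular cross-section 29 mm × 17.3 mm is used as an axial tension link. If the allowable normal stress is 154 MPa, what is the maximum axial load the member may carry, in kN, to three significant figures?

77.3 kN

A = 501.7 mm².
P_max = σ_allow · A = 154 · 501.7 = 77260 N = 77.26 kN.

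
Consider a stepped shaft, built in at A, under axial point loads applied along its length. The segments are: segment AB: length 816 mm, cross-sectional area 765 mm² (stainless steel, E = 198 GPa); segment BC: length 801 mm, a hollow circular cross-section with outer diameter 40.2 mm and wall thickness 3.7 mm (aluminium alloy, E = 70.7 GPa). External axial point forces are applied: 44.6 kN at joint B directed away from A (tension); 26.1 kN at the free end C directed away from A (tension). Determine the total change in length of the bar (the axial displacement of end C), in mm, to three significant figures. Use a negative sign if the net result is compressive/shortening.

Internal axial forces (sectioning from the free end, tension +): N_BC = 26.1 kN, N_AB = 70.7 kN.
A_BC = 424.3 mm².
δ_AB = 70700·816/(765·198000) = 0.3809 mm
δ_BC = 26100·801/(424.3·70700) = 0.697 mm
δ = Σδ_i = 1.078 mm.

1.08 mm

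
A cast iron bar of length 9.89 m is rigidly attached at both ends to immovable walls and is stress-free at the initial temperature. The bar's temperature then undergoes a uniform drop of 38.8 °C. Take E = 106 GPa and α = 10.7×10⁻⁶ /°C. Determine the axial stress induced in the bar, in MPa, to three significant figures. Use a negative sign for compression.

Free thermal expansion αLΔT = 10.7e-6 · 9890 · -38.8 = -4.106 mm.
The walls impose strain ε = −(-4.106)/9890 = 4.1516e-04; σ = Eε = 106000 · 4.1516e-04 = 44.01 MPa.

44.0 MPa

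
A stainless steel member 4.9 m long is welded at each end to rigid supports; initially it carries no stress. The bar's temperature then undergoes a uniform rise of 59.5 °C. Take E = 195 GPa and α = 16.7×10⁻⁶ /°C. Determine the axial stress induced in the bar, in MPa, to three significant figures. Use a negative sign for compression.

-194 MPa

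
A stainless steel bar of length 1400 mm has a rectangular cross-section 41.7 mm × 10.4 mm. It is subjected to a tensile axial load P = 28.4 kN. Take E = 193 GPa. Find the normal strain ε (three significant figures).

A = 433.7 mm².
σ = N/A = 65.49 MPa; ε = σ/E = 65.49/193000 = 3.393e-04.

3.39e-04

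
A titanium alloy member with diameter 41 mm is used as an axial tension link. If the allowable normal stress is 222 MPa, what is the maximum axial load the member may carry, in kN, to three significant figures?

A = 1320 mm².
P_max = σ_allow · A = 222 · 1320 = 293100 N = 293.1 kN.

293 kN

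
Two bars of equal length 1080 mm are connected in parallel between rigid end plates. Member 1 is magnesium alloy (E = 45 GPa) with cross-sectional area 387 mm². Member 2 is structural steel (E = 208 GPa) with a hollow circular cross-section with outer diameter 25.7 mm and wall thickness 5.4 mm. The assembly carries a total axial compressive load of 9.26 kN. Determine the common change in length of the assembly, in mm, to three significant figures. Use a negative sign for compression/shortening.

A_2 = 344.4 mm².
Equal strain + equilibrium ⇒ each member carries load in proportion to AE: A₁E₁ = 17420000 N, A₂E₂ = 71630000 N, ΣAE = 89050000 N.
δ = PL/ΣAE = -9260·1080/89050000 = -0.1123 mm.

-0.112 mm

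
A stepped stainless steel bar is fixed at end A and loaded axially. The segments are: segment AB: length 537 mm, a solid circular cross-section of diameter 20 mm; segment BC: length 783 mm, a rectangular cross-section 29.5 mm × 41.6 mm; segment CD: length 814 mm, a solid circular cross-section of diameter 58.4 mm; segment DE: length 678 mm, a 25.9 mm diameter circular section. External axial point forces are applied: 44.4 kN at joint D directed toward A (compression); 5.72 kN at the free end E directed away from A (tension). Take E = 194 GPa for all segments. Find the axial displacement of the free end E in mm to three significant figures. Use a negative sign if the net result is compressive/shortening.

-0.491 mm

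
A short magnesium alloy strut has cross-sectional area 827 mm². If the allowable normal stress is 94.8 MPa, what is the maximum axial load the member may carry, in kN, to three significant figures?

P_max = σ_allow · A = 94.8 · 827 = 78400 N = 78.4 kN.

78.4 kN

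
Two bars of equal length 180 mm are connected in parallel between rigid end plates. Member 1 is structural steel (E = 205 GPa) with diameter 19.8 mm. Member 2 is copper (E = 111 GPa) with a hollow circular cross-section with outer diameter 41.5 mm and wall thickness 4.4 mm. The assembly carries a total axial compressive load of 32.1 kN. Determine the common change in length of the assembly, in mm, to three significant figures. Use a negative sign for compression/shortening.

A_1 = 307.9 mm².
A_2 = 512.8 mm².
Equal strain + equilibrium ⇒ each member carries load in proportion to AE: A₁E₁ = 63120000 N, A₂E₂ = 56920000 N, ΣAE = 120000000 N.
δ = PL/ΣAE = -32100·180/120000000 = -0.04813 mm.

-0.0481 mm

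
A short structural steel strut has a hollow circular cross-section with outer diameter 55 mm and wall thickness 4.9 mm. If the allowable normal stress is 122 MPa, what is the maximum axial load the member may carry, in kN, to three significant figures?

94.1 kN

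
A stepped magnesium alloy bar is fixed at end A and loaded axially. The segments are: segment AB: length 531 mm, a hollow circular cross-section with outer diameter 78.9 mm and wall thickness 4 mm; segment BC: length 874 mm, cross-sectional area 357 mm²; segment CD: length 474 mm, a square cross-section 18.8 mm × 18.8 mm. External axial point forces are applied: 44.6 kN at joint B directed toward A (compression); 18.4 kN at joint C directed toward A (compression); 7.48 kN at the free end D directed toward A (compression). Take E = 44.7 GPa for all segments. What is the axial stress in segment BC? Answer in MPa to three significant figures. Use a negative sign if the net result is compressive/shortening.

Internal axial forces (sectioning from the free end, tension +): N_CD = -7.48 kN, N_BC = -25.88 kN, N_AB = -70.48 kN.
σ_BC = N_BC/A_BC = -25880/357 = -72.49 MPa.

-72.5 MPa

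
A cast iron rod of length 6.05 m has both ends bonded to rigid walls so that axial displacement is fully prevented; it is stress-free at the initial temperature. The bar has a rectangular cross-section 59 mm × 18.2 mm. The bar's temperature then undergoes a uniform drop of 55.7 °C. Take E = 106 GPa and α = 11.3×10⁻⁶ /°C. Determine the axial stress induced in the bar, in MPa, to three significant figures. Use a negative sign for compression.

Free thermal expansion αLΔT = 11.3e-6 · 6050 · -55.7 = -3.808 mm.
The walls impose strain ε = −(-3.808)/6050 = 6.2941e-04; σ = Eε = 106000 · 6.2941e-04 = 66.72 MPa.

66.7 MPa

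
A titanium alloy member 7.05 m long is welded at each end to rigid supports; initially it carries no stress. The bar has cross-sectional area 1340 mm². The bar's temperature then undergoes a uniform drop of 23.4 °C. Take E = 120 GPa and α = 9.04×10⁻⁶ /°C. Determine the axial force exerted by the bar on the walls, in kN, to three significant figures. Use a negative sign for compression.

34.0 kN

Free thermal expansion αLΔT = 9.04e-6 · 7050 · -23.4 = -1.491 mm.
The walls impose strain ε = −(-1.491)/7050 = 2.1154e-04; σ = Eε = 120000 · 2.1154e-04 = 25.38 MPa.
Wall reaction R = σ·A = 25.38·1340 = 34010 N = 34.01 kN.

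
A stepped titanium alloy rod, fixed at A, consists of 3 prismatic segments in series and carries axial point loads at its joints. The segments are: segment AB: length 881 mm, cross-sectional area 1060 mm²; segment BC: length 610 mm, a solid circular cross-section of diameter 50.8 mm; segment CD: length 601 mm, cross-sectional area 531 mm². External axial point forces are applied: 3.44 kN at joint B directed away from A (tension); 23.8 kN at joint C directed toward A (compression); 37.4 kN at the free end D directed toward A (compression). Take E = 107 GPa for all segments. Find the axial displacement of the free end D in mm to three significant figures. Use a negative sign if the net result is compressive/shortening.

-1.02 mm

Internal axial forces (sectioning from the free end, tension +): N_CD = -37.4 kN, N_BC = -61.2 kN, N_AB = -57.76 kN.
A_BC = 2027 mm².
δ_AB = -57760·881/(1060·107000) = -0.4487 mm
δ_BC = -61200·610/(2027·107000) = -0.1721 mm
δ_CD = -37400·601/(531·107000) = -0.3956 mm
δ = Σδ_i = -1.016 mm.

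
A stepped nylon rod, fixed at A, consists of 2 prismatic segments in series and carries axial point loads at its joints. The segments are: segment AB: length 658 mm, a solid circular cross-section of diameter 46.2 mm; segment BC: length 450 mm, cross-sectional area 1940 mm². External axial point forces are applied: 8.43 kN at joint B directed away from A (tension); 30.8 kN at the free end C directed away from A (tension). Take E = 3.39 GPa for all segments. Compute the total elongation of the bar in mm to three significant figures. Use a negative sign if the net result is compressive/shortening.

6.65 mm

Internal axial forces (sectioning from the free end, tension +): N_BC = 30.8 kN, N_AB = 39.23 kN.
A_AB = 1676 mm².
δ_AB = 39230·658/(1676·3390) = 4.542 mm
δ_BC = 30800·450/(1940·3390) = 2.107 mm
δ = Σδ_i = 6.65 mm.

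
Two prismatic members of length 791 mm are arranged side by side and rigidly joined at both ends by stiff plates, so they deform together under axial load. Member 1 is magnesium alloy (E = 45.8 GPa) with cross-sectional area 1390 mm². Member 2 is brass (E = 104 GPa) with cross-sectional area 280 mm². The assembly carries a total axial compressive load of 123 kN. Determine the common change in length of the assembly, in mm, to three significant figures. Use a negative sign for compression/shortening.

-1.05 mm

Equal strain + equilibrium ⇒ each member carries load in proportion to AE: A₁E₁ = 63660000 N, A₂E₂ = 29120000 N, ΣAE = 92780000 N.
δ = PL/ΣAE = -123000·791/92780000 = -1.049 mm.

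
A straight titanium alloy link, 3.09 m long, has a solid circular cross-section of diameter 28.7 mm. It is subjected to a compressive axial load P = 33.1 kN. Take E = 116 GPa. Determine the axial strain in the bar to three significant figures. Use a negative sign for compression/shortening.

-4.41e-04

A = 646.9 mm².
σ = N/A = -51.17 MPa; ε = σ/E = -51.17/116000 = -4.411e-04.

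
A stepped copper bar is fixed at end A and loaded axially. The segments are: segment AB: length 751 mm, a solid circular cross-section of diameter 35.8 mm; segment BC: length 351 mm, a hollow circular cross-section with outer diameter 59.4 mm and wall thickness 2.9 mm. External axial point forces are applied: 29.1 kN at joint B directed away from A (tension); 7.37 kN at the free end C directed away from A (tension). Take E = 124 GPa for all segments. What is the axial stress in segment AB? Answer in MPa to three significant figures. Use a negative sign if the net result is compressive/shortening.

36.2 MPa

Internal axial forces (sectioning from the free end, tension +): N_BC = 7.37 kN, N_AB = 36.47 kN.
A_AB = 1007 mm².
σ_AB = N_AB/A_AB = 36470/1007 = 36.23 MPa.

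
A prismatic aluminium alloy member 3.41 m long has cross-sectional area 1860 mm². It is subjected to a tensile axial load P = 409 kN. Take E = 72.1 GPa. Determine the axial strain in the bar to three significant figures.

0.00305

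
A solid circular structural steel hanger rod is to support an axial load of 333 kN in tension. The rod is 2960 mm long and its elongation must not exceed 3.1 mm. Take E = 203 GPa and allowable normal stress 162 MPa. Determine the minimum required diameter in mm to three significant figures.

51.2 mm

Required area A ≥ P/σ_allow = 333000/162 = 2056 mm².
For a solid circular section, d ≥ √(4A/π) = 51.16 mm.
Elongation limit: A ≥ PL/(Eδ_allow) = 333000·2960/(203000·3.1) = 1566 mm² ⇒ d ≥ 44.66 mm.
The stress limit governs.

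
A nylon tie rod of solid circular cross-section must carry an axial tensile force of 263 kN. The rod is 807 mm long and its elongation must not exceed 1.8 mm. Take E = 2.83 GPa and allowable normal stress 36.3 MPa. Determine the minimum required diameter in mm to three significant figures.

230 mm

Required area A ≥ P/σ_allow = 263000/36.3 = 7245 mm².
For a solid circular section, d ≥ √(4A/π) = 96.05 mm.
Elongation limit: A ≥ PL/(Eδ_allow) = 263000·807/(2830·1.8) = 41660 mm² ⇒ d ≥ 230.3 mm.
The elongation limit governs.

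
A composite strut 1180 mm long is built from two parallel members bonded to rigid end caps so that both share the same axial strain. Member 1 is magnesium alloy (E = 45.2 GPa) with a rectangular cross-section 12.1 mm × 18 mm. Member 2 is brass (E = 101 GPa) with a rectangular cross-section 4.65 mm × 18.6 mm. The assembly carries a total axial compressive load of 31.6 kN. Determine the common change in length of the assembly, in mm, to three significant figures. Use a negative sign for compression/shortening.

A_1 = 217.8 mm².
A_2 = 86.49 mm².
Equal strain + equilibrium ⇒ each member carries load in proportion to AE: A₁E₁ = 9845000 N, A₂E₂ = 8735000 N, ΣAE = 18580000 N.
δ = PL/ΣAE = -31600·1180/18580000 = -2.007 mm.

-2.01 mm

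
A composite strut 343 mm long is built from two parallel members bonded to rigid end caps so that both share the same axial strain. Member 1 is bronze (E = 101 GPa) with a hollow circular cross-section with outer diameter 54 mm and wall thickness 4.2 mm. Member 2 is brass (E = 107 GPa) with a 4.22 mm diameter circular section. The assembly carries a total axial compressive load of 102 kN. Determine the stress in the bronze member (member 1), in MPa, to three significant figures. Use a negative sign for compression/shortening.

A_1 = 657.1 mm².
A_2 = 13.99 mm².
Equal strain + equilibrium ⇒ each member carries load in proportion to AE: A₁E₁ = 66370000 N, A₂E₂ = 1497000 N, ΣAE = 67860000 N.
σ₁ = P·E₁/ΣAE = -102000·101000/67860000 = -151.8 MPa.

-152 MPa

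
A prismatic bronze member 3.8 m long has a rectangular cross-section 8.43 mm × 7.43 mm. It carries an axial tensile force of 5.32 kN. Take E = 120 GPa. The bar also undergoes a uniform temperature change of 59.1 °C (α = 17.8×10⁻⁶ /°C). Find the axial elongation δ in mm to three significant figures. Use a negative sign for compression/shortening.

A = 62.63 mm².
δ_mech = NL/(AE) = 5320·3800/(62.63·120000) = 2.69 mm.
δ_thermal = αLΔT = 17.8e-6·3800·59.1 = 3.998 mm.
δ = δ_mech + δ_thermal = 6.687 mm.

6.69 mm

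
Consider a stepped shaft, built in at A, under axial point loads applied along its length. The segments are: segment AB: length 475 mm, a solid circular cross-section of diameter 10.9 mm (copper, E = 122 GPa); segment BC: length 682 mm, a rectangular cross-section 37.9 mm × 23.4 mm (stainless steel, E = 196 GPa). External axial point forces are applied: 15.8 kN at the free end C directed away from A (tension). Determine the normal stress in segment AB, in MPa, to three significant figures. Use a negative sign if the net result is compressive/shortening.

169 MPa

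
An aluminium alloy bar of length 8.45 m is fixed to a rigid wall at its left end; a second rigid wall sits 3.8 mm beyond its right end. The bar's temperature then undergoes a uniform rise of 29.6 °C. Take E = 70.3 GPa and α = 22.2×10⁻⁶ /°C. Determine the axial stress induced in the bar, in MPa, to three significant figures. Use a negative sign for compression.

-14.6 MPa

Free thermal expansion αLΔT = 22.2e-6 · 8450 · 29.6 = 5.553 mm.
The walls engage after the gap closes; constrained expansion = 5.553 − 3.8 = 1.753 mm.
The walls impose strain ε = −(1.753)/8450 = -2.0742e-04; σ = Eε = 70300 · -2.0742e-04 = -14.58 MPa.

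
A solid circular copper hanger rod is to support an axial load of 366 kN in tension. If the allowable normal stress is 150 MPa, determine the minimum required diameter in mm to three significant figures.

55.7 mm

Required area A ≥ P/σ_allow = 366000/150 = 2440 mm².
For a solid circular section, d ≥ √(4A/π) = 55.74 mm.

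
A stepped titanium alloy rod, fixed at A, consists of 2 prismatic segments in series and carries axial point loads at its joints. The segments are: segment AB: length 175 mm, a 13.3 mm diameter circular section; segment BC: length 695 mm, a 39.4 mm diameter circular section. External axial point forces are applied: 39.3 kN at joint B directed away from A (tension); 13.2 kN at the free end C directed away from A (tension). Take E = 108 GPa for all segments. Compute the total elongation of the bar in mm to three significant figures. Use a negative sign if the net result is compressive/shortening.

Internal axial forces (sectioning from the free end, tension +): N_BC = 13.2 kN, N_AB = 52.5 kN.
A_AB = 138.9 mm².
A_BC = 1219 mm².
δ_AB = 52500·175/(138.9·108000) = 0.6123 mm
δ_BC = 13200·695/(1219·108000) = 0.06967 mm
δ = Σδ_i = 0.682 mm.

0.682 mm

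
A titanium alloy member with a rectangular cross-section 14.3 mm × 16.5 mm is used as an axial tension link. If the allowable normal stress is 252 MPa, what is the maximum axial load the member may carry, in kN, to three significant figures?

59.5 kN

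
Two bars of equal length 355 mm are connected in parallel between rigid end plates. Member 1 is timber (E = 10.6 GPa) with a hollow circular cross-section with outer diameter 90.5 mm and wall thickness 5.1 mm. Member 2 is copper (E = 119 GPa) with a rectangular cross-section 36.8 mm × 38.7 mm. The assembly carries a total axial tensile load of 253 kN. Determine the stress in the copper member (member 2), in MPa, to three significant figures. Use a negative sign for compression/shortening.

164 MPa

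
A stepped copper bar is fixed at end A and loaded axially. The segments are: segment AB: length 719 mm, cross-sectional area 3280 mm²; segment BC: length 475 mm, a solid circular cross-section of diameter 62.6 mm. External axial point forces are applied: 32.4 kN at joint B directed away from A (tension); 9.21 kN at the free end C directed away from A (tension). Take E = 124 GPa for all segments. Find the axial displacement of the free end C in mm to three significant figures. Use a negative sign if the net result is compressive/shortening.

0.0850 mm

Internal axial forces (sectioning from the free end, tension +): N_BC = 9.21 kN, N_AB = 41.61 kN.
A_BC = 3078 mm².
δ_AB = 41610·719/(3280·124000) = 0.07356 mm
δ_BC = 9210·475/(3078·124000) = 0.01146 mm
δ = Σδ_i = 0.08502 mm.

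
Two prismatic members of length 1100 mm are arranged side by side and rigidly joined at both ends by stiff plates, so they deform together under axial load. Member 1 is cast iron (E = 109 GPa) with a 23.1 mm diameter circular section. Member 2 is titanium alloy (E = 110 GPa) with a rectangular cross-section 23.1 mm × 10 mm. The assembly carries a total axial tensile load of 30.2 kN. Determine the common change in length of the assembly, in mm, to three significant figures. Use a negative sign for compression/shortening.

0.467 mm

A_1 = 419.1 mm².
A_2 = 231 mm².
Equal strain + equilibrium ⇒ each member carries load in proportion to AE: A₁E₁ = 45680000 N, A₂E₂ = 25410000 N, ΣAE = 71090000 N.
δ = PL/ΣAE = 30200·1100/71090000 = 0.4673 mm.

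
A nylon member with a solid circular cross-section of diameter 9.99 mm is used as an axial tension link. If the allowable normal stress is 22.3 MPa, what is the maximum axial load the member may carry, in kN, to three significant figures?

1.75 kN

A = 78.38 mm².
P_max = σ_allow · A = 22.3 · 78.38 = 1748 N = 1.748 kN.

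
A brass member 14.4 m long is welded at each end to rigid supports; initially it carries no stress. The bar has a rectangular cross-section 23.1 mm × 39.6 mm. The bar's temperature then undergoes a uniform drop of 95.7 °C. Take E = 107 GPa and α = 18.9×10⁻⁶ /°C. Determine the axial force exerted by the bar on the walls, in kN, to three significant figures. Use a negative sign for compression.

177 kN

Free thermal expansion αLΔT = 18.9e-6 · 14400 · -95.7 = -26.05 mm.
The walls impose strain ε = −(-26.05)/14400 = 1.8087e-03; σ = Eε = 107000 · 1.8087e-03 = 193.5 MPa.
Wall reaction R = σ·A = 193.5·914.8 = 177000 N = 177 kN.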